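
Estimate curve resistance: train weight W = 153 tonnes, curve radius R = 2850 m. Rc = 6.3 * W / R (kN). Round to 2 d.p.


Rc = 6.3 * W / R
Rc = 6.3 * 153 / 2850
Rc = 963.9 / 2850
Rc = 0.34 kN

0.34


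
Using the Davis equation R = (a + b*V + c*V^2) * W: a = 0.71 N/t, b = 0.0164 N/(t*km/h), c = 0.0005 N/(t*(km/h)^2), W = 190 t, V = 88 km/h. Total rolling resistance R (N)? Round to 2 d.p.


b*V = 0.0164 * 88 = 1.4432
c*V^2 = 0.0005 * 7744 = 3.872
R_per_t = 0.71 + 1.4432 + 3.872 = 6.0252 N/t
R_total = 6.0252 * 190 = 1144.79 N

1144.79


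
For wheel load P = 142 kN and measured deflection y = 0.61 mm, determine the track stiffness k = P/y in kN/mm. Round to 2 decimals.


Track stiffness k = P / y
k = 142 / 0.61
k = 232.79 kN/mm

232.79


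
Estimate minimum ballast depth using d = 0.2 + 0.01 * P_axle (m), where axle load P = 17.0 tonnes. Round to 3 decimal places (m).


d = 0.2 + 0.01 * 17.0
d = 0.2 + 0.17
d = 0.370 m

0.370


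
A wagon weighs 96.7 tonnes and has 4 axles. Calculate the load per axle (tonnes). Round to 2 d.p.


Load per axle = total weight / number of axles
Load = 96.7 / 4
Load = 24.18 tonnes

24.18


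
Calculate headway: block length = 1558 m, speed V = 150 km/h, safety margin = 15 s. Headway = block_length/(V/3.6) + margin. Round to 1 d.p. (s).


V = 150 / 3.6 = 41.6667 m/s
Block traversal time = 1558 / 41.6667 = 37.392 s
Headway = 37.392 + 15
Headway = 52.4 s

52.4


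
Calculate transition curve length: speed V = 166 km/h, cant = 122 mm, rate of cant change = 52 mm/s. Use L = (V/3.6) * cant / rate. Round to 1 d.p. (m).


Convert speed: V = 166 / 3.6 = 46.1111 m/s
L = 46.1111 * 122 / 52
L = 5625.5556 / 52
L = 108.2 m

108.2


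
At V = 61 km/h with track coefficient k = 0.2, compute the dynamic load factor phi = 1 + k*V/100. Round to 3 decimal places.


phi = 1 + k * V / 100
phi = 1 + 0.2 * 61 / 100
phi = 1 + 0.122
phi = 1.122

1.122


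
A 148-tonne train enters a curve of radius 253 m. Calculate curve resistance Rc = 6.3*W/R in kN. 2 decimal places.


Rc = 6.3 * W / R
Rc = 6.3 * 148 / 253
Rc = 932.4 / 253
Rc = 3.69 kN

3.69


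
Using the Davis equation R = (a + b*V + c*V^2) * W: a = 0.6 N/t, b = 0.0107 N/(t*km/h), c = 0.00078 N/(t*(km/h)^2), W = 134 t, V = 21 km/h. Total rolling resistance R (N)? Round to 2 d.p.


b*V = 0.0107 * 21 = 0.2247
c*V^2 = 0.00078 * 441 = 0.34398
R_per_t = 0.6 + 0.2247 + 0.34398 = 1.16868 N/t
R_total = 1.16868 * 134 = 156.60 N

156.60


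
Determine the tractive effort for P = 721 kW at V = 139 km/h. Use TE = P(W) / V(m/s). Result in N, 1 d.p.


Convert: P = 721 kW = 721000 W
V = 139 / 3.6 = 38.6111 m/s
TE = 721000 / 38.6111
TE = 18673.4 N

18673.4


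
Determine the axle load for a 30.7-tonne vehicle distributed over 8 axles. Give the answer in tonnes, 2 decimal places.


Load per axle = total weight / number of axles
Load = 30.7 / 8
Load = 3.84 tonnes

3.84


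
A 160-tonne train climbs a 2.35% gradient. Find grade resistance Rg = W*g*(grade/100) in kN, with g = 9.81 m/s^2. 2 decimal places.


Rg = W * 9.81 * grade / 100
Rg = 160 * 9.81 * 2.35 / 100
Rg = 1569.6 * 0.0235
Rg = 36.89 kN

36.89


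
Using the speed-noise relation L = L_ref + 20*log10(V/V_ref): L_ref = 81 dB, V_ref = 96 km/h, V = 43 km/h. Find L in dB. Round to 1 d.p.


V/V_ref = 43 / 96 = 0.447917
log10(0.447917) = -0.348803
20 * -0.348803 = -6.9761
L = 81 + -6.9761 = 74.0 dB

74.0


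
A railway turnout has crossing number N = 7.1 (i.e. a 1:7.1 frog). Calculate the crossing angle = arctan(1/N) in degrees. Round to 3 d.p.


1/N = 1/7.1 = 0.140845
angle = arctan(0.140845) = 0.139925 rad
angle = 0.139925 * 180/pi = 8.017 degrees

8.017


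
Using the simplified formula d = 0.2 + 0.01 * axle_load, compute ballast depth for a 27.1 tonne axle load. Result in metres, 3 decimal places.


d = 0.2 + 0.01 * 27.1
d = 0.2 + 0.271
d = 0.471 m

0.471


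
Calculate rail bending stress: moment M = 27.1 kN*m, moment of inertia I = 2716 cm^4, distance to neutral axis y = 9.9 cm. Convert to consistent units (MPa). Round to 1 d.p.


Convert units:
M = 27.1 kN*m = 27100000 N*mm
y = 9.9 cm = 99 mm
I = 2716 cm^4 = 27160000 mm^4
sigma = 27100000 * 99 / 27160000
sigma = 98.8 MPa

98.8


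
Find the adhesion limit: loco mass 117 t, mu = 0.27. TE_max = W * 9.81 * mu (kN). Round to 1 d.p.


TE_max = W * g * mu
TE_max = 117 * 9.81 * 0.27
TE_max = 1147.77 * 0.27
TE_max = 309.9 kN

309.9


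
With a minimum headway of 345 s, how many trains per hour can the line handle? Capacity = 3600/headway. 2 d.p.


Capacity = 3600 / headway
Capacity = 3600 / 345
Capacity = 10.43 trains/hour

10.43


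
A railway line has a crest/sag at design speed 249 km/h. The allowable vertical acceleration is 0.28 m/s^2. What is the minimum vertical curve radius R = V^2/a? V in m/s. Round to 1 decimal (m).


Convert speed: V = 249 / 3.6 = 69.1667 m/s
V^2 = 4784.0278 m^2/s^2
R_v = 4784.0278 / 0.28
R_v = 17085.8 m

17085.8


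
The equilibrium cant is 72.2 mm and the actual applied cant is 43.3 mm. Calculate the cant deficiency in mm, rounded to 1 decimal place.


Cant deficiency = equilibrium cant - actual cant
CD = 72.2 - 43.3
CD = 28.9 mm

28.9


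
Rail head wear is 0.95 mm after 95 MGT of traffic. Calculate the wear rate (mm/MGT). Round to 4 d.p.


Wear rate = total wear / cumulative tonnage
Rate = 0.95 / 95
Rate = 0.0100 mm/MGT

0.0100


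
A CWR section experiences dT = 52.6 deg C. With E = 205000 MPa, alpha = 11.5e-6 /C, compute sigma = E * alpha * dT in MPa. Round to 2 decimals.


sigma = E * alpha * dT
sigma = 205000 * 11.5e-6 * 52.6
sigma = 2.3575 * 52.6
sigma = 124.00 MPa

124.00


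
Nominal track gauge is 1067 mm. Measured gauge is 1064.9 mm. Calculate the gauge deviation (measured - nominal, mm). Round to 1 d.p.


Deviation = measured - nominal
Deviation = 1064.9 - 1067
Deviation = -2.1 mm

-2.1


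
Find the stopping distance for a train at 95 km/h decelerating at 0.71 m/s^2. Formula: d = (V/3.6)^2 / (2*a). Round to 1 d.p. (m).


Convert speed: V = 95 / 3.6 = 26.3889 m/s
V^2 = 696.3735
d = 696.3735 / (2 * 0.71)
d = 696.3735 / 1.42
d = 490.4 m

490.4


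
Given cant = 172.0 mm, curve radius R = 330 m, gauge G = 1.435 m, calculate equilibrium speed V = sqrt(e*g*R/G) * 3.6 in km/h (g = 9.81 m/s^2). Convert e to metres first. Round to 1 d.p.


Convert cant: e = 172.0 mm = 0.1720 m
V_ms = sqrt(0.1720 * 9.81 * 330 / 1.435)
V_ms = sqrt(388.024808) = 19.6983 m/s
V = 19.6983 * 3.6 = 70.9 km/h

70.9


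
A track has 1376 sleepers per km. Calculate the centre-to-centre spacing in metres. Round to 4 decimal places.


Spacing = 1000 m / number of sleepers
Spacing = 1000 / 1376
Spacing = 0.7267 m

0.7267


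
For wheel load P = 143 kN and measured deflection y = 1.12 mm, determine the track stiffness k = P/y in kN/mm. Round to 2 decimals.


Track stiffness k = P / y
k = 143 / 1.12
k = 127.68 kN/mm

127.68


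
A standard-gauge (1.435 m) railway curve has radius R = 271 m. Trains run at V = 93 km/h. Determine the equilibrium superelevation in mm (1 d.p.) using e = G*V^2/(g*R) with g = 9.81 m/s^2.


Convert speed: V = 93 / 3.6 = 25.8333 m/s
Apply formula: e = 1.435 * 25.8333^2 / (9.81 * 271)
e = 1.435 * 667.3611 / 2658.51
e = 0.360226 m = 360.2 mm

360.2


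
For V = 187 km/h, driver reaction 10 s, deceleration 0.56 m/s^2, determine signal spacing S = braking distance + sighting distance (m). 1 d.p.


V = 187 / 3.6 = 51.9444 m/s
Braking distance = 51.9444^2 / (2*0.56) = 2409.1297 m
Sighting distance = 51.9444 * 10 = 519.4444 m
S = 2409.1297 + 519.4444 = 2928.6 m

2928.6


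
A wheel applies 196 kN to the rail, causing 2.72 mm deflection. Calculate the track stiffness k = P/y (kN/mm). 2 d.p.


Track stiffness k = P / y
k = 196 / 2.72
k = 72.06 kN/mm

72.06


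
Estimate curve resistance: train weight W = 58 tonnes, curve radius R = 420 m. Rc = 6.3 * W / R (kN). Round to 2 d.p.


Rc = 6.3 * W / R
Rc = 6.3 * 58 / 420
Rc = 365.4 / 420
Rc = 0.87 kN

0.87


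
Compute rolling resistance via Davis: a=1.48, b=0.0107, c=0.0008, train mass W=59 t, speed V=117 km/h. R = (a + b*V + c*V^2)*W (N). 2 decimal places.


b*V = 0.0107 * 117 = 1.2519
c*V^2 = 0.0008 * 13689 = 10.9512
R_per_t = 1.48 + 1.2519 + 10.9512 = 13.6831 N/t
R_total = 13.6831 * 59 = 807.30 N

807.30


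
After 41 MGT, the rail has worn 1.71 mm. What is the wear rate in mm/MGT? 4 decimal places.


Wear rate = total wear / cumulative tonnage
Rate = 1.71 / 41
Rate = 0.0417 mm/MGT

0.0417


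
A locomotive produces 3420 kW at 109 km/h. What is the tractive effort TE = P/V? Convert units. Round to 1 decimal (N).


Convert: P = 3420 kW = 3420000 W
V = 109 / 3.6 = 30.2778 m/s
TE = 3420000 / 30.2778
TE = 112954.1 N

112954.1


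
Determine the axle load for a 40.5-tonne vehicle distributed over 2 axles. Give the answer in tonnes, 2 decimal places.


Load per axle = total weight / number of axles
Load = 40.5 / 2
Load = 20.25 tonnes

20.25


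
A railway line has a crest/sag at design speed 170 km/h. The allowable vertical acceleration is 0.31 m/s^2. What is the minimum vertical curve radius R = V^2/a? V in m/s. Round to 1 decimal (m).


Convert speed: V = 170 / 3.6 = 47.2222 m/s
V^2 = 2229.9383 m^2/s^2
R_v = 2229.9383 / 0.31
R_v = 7193.3 m

7193.3


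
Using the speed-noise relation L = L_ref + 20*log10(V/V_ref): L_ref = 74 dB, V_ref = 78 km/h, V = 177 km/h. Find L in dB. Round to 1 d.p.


V/V_ref = 177 / 78 = 2.269231
log10(2.269231) = 0.355879
20 * 0.355879 = 7.1176
L = 74 + 7.1176 = 81.1 dB

81.1


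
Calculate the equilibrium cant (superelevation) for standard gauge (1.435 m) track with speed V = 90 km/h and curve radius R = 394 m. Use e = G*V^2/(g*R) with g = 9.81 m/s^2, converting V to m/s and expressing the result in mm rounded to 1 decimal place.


Convert speed: V = 90 / 3.6 = 25.0 m/s
Apply formula: e = 1.435 * 25.0^2 / (9.81 * 394)
e = 1.435 * 625.0 / 3865.14
e = 0.232042 m = 232.0 mm

232.0


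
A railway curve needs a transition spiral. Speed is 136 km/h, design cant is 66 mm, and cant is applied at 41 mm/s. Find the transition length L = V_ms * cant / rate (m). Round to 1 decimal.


Convert speed: V = 136 / 3.6 = 37.7778 m/s
L = 37.7778 * 66 / 41
L = 2493.3333 / 41
L = 60.8 m

60.8


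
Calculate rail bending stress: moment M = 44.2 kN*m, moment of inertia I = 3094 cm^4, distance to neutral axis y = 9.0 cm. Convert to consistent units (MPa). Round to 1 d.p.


Convert units:
M = 44.2 kN*m = 44200000 N*mm
y = 9.0 cm = 90 mm
I = 3094 cm^4 = 30940000 mm^4
sigma = 44200000 * 90 / 30940000
sigma = 128.6 MPa

128.6


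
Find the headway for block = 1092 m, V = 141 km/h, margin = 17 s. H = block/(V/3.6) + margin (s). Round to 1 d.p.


V = 141 / 3.6 = 39.1667 m/s
Block traversal time = 1092 / 39.1667 = 27.8809 s
Headway = 27.8809 + 17
Headway = 44.9 s

44.9


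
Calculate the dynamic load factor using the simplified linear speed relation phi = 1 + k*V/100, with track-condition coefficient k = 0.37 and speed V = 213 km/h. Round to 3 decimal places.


phi = 1 + k * V / 100
phi = 1 + 0.37 * 213 / 100
phi = 1 + 0.7881
phi = 1.788

1.788


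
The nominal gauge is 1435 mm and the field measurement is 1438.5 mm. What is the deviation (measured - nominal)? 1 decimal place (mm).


Deviation = measured - nominal
Deviation = 1438.5 - 1435
Deviation = 3.5 mm

3.5


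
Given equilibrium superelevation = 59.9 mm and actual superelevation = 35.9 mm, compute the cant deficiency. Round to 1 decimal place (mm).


Cant deficiency = equilibrium cant - actual cant
CD = 59.9 - 35.9
CD = 24.0 mm

24.0


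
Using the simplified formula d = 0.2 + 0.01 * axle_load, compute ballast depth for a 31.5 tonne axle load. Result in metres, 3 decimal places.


d = 0.2 + 0.01 * 31.5
d = 0.2 + 0.315
d = 0.515 m

0.515


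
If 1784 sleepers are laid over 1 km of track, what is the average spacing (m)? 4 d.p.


Spacing = 1000 m / number of sleepers
Spacing = 1000 / 1784
Spacing = 0.5605 m

0.5605


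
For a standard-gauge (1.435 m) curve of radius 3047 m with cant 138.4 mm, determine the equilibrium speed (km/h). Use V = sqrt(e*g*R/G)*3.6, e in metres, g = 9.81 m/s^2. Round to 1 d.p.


Convert cant: e = 138.4 mm = 0.1384 m
V_ms = sqrt(0.1384 * 9.81 * 3047 / 1.435)
V_ms = sqrt(2882.873929) = 53.6924 m/s
V = 53.6924 * 3.6 = 193.3 km/h

193.3


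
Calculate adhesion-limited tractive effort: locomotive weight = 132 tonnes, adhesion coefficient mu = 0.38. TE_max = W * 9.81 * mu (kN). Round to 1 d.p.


TE_max = W * g * mu
TE_max = 132 * 9.81 * 0.38
TE_max = 1294.92 * 0.38
TE_max = 492.1 kN

492.1


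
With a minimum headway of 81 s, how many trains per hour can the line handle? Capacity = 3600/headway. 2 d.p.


Capacity = 3600 / headway
Capacity = 3600 / 81
Capacity = 44.44 trains/hour

44.44


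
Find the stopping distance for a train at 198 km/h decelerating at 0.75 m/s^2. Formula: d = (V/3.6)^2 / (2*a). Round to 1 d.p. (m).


Convert speed: V = 198 / 3.6 = 55.0 m/s
V^2 = 3025.0
d = 3025.0 / (2 * 0.75)
d = 3025.0 / 1.5
d = 2016.7 m

2016.7


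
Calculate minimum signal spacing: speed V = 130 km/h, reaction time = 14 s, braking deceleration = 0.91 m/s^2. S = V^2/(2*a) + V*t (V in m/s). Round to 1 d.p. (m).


V = 130 / 3.6 = 36.1111 m/s
Braking distance = 36.1111^2 / (2*0.91) = 716.4903 m
Sighting distance = 36.1111 * 14 = 505.5556 m
S = 716.4903 + 505.5556 = 1222.0 m

1222.0


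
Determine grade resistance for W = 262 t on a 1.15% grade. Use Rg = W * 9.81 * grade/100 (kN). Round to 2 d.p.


Rg = W * 9.81 * grade / 100
Rg = 262 * 9.81 * 1.15 / 100
Rg = 2570.22 * 0.0115
Rg = 29.56 kN

29.56


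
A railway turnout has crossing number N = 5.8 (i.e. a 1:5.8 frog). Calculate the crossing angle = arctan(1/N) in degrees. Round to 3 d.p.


1/N = 1/5.8 = 0.172414
angle = arctan(0.172414) = 0.170735 rad
angle = 0.170735 * 180/pi = 9.782 degrees

9.782


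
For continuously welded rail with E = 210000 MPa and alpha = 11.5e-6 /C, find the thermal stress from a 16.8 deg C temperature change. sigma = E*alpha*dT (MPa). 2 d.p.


sigma = E * alpha * dT
sigma = 210000 * 11.5e-6 * 16.8
sigma = 2.415 * 16.8
sigma = 40.57 MPa

40.57


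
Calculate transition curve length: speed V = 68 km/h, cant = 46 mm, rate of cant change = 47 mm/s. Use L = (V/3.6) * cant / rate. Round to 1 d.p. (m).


Convert speed: V = 68 / 3.6 = 18.8889 m/s
L = 18.8889 * 46 / 47
L = 868.8889 / 47
L = 18.5 m

18.5


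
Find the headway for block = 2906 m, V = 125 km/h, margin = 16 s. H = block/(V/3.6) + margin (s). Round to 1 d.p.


V = 125 / 3.6 = 34.7222 m/s
Block traversal time = 2906 / 34.7222 = 83.6928 s
Headway = 83.6928 + 16
Headway = 99.7 s

99.7


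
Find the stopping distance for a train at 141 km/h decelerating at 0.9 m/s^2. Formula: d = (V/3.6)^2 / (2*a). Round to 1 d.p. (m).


Convert speed: V = 141 / 3.6 = 39.1667 m/s
V^2 = 1534.0278
d = 1534.0278 / (2 * 0.9)
d = 1534.0278 / 1.8
d = 852.2 m

852.2


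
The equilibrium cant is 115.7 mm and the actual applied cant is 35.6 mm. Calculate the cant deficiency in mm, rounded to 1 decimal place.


Cant deficiency = equilibrium cant - actual cant
CD = 115.7 - 35.6
CD = 80.1 mm

80.1


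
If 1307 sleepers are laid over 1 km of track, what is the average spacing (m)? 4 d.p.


Spacing = 1000 m / number of sleepers
Spacing = 1000 / 1307
Spacing = 0.7651 m

0.7651


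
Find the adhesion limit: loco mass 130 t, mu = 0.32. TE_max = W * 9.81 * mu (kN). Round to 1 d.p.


TE_max = W * g * mu
TE_max = 130 * 9.81 * 0.32
TE_max = 1275.3 * 0.32
TE_max = 408.1 kN

408.1


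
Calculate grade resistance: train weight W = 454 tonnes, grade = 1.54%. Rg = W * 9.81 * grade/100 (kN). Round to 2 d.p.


Rg = W * 9.81 * grade / 100
Rg = 454 * 9.81 * 1.54 / 100
Rg = 4453.74 * 0.0154
Rg = 68.59 kN

68.59


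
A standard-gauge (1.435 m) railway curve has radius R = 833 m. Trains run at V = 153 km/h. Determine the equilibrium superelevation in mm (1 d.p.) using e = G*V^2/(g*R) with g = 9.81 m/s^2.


Convert speed: V = 153 / 3.6 = 42.5 m/s
Apply formula: e = 1.435 * 42.5^2 / (9.81 * 833)
e = 1.435 * 1806.25 / 8171.73
e = 0.317187 m = 317.2 mm

317.2


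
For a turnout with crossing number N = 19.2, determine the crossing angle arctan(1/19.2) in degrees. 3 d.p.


1/N = 1/19.2 = 0.052083
angle = arctan(0.052083) = 0.052036 rad
angle = 0.052036 * 180/pi = 2.981 degrees

2.981


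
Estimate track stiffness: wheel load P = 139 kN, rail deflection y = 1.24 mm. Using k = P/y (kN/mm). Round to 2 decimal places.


Track stiffness k = P / y
k = 139 / 1.24
k = 112.10 kN/mm

112.10


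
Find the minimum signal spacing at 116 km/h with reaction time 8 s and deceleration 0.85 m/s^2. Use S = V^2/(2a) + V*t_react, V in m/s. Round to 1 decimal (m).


V = 116 / 3.6 = 32.2222 m/s
Braking distance = 32.2222^2 / (2*0.85) = 610.748 m
Sighting distance = 32.2222 * 8 = 257.7778 m
S = 610.748 + 257.7778 = 868.5 m

868.5


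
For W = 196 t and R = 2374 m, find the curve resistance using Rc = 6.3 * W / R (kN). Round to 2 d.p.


Rc = 6.3 * W / R
Rc = 6.3 * 196 / 2374
Rc = 1234.8 / 2374
Rc = 0.52 kN

0.52


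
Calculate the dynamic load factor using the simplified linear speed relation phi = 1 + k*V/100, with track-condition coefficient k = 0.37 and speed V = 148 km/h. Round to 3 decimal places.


phi = 1 + k * V / 100
phi = 1 + 0.37 * 148 / 100
phi = 1 + 0.5476
phi = 1.548

1.548


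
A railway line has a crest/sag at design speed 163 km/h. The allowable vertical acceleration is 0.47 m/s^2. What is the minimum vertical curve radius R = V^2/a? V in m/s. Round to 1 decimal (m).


Convert speed: V = 163 / 3.6 = 45.2778 m/s
V^2 = 2050.0772 m^2/s^2
R_v = 2050.0772 / 0.47
R_v = 4361.9 m

4361.9


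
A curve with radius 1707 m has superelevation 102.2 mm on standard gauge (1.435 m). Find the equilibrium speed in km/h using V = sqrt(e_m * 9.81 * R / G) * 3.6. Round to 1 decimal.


Convert cant: e = 102.2 mm = 0.1022 m
V_ms = sqrt(0.1022 * 9.81 * 1707 / 1.435)
V_ms = sqrt(1192.618449) = 34.5343 m/s
V = 34.5343 * 3.6 = 124.3 km/h

124.3


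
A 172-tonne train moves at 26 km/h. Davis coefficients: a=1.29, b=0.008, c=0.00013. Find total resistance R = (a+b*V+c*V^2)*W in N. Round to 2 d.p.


b*V = 0.008 * 26 = 0.208
c*V^2 = 0.00013 * 676 = 0.08788
R_per_t = 1.29 + 0.208 + 0.08788 = 1.58588 N/t
R_total = 1.58588 * 172 = 272.77 N

272.77


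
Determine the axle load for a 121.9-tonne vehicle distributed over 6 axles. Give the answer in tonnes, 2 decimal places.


Load per axle = total weight / number of axles
Load = 121.9 / 6
Load = 20.32 tonnes

20.32


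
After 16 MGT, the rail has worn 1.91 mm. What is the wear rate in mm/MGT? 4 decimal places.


Wear rate = total wear / cumulative tonnage
Rate = 1.91 / 16
Rate = 0.1194 mm/MGT

0.1194


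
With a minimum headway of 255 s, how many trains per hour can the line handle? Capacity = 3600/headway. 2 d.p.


Capacity = 3600 / headway
Capacity = 3600 / 255
Capacity = 14.12 trains/hour

14.12


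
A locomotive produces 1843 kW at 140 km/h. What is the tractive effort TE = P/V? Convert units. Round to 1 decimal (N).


Convert: P = 1843 kW = 1843000 W
V = 140 / 3.6 = 38.8889 m/s
TE = 1843000 / 38.8889
TE = 47391.4 N

47391.4


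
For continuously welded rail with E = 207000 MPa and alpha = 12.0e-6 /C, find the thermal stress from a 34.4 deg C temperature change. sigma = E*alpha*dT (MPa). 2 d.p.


sigma = E * alpha * dT
sigma = 207000 * 12.0e-6 * 34.4
sigma = 2.484 * 34.4
sigma = 85.45 MPa

85.45


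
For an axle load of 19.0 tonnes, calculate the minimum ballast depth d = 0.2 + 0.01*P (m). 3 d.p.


d = 0.2 + 0.01 * 19.0
d = 0.2 + 0.19
d = 0.390 m

0.390


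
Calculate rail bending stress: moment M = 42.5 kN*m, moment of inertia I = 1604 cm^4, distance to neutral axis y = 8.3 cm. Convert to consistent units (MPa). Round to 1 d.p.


Convert units:
M = 42.5 kN*m = 42500000 N*mm
y = 8.3 cm = 83 mm
I = 1604 cm^4 = 16040000 mm^4
sigma = 42500000 * 83 / 16040000
sigma = 219.9 MPa

219.9


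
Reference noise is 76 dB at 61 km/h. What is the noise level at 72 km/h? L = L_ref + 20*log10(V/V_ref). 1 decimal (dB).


V/V_ref = 72 / 61 = 1.180328
log10(1.180328) = 0.072003
20 * 0.072003 = 1.4401
L = 76 + 1.4401 = 77.4 dB

77.4


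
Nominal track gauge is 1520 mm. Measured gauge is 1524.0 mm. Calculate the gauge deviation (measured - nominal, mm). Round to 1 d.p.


Deviation = measured - nominal
Deviation = 1524.0 - 1520
Deviation = 4.0 mm

4.0


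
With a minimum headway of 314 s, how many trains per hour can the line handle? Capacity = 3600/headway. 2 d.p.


Capacity = 3600 / headway
Capacity = 3600 / 314
Capacity = 11.46 trains/hour

11.46


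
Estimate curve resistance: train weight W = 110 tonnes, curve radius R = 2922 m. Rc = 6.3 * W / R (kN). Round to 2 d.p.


Rc = 6.3 * W / R
Rc = 6.3 * 110 / 2922
Rc = 693.0 / 2922
Rc = 0.24 kN

0.24


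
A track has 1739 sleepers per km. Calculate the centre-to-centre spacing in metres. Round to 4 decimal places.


Spacing = 1000 m / number of sleepers
Spacing = 1000 / 1739
Spacing = 0.5750 m

0.5750


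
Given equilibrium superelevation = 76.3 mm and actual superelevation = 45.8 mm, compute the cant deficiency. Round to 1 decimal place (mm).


Cant deficiency = equilibrium cant - actual cant
CD = 76.3 - 45.8
CD = 30.5 mm

30.5


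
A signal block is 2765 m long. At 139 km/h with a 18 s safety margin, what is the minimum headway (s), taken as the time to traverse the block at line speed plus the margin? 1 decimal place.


V = 139 / 3.6 = 38.6111 m/s
Block traversal time = 2765 / 38.6111 = 71.6115 s
Headway = 71.6115 + 18
Headway = 89.6 s

89.6


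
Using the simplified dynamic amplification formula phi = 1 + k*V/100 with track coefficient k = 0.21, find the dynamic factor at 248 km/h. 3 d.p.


phi = 1 + k * V / 100
phi = 1 + 0.21 * 248 / 100
phi = 1 + 0.5208
phi = 1.521

1.521


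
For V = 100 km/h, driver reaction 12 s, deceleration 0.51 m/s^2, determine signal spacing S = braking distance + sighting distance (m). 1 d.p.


V = 100 / 3.6 = 27.7778 m/s
Braking distance = 27.7778^2 / (2*0.51) = 756.4754 m
Sighting distance = 27.7778 * 12 = 333.3333 m
S = 756.4754 + 333.3333 = 1089.8 m

1089.8


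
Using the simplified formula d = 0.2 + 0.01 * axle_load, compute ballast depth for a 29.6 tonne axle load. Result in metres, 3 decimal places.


d = 0.2 + 0.01 * 29.6
d = 0.2 + 0.296
d = 0.496 m

0.496


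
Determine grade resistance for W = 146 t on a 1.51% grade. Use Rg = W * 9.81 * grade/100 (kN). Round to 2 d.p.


Rg = W * 9.81 * grade / 100
Rg = 146 * 9.81 * 1.51 / 100
Rg = 1432.26 * 0.0151
Rg = 21.63 kN

21.63


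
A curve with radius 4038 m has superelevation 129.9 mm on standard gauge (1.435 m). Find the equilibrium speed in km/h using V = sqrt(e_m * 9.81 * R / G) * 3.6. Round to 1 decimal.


Convert cant: e = 129.9 mm = 0.1299 m
V_ms = sqrt(0.1299 * 9.81 * 4038 / 1.435)
V_ms = sqrt(3585.853744) = 59.882 m/s
V = 59.882 * 3.6 = 215.6 km/h

215.6


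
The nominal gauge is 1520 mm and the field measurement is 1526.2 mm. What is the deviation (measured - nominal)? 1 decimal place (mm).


Deviation = measured - nominal
Deviation = 1526.2 - 1520
Deviation = 6.2 mm

6.2


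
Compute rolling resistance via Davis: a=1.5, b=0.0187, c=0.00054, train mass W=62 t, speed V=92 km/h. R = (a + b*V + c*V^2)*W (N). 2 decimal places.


b*V = 0.0187 * 92 = 1.7204
c*V^2 = 0.00054 * 8464 = 4.57056
R_per_t = 1.5 + 1.7204 + 4.57056 = 7.79096 N/t
R_total = 7.79096 * 62 = 483.04 N

483.04


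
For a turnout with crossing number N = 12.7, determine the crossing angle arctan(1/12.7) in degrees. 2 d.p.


1/N = 1/12.7 = 0.07874
angle = arctan(0.07874) = 0.078578 rad
angle = 0.078578 * 180/pi = 4.50 degrees

4.50


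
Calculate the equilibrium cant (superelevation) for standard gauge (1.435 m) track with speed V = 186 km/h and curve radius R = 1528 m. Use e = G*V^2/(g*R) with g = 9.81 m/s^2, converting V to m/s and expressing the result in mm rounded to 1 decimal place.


Convert speed: V = 186 / 3.6 = 51.6667 m/s
Apply formula: e = 1.435 * 51.6667^2 / (9.81 * 1528)
e = 1.435 * 2669.4444 / 14989.68
e = 0.255553 m = 255.6 mm

255.6


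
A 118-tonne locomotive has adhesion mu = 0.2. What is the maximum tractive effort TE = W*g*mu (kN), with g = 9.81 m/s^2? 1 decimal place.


TE_max = W * g * mu
TE_max = 118 * 9.81 * 0.2
TE_max = 1157.58 * 0.2
TE_max = 231.5 kN

231.5


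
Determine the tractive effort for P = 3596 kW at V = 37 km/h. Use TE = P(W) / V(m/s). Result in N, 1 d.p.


Convert: P = 3596 kW = 3596000 W
V = 37 / 3.6 = 10.2778 m/s
TE = 3596000 / 10.2778
TE = 349881.1 N

349881.1


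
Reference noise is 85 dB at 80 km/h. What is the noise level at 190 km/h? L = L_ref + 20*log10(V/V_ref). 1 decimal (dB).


V/V_ref = 190 / 80 = 2.375
log10(2.375) = 0.375664
20 * 0.375664 = 7.5133
L = 85 + 7.5133 = 92.5 dB

92.5


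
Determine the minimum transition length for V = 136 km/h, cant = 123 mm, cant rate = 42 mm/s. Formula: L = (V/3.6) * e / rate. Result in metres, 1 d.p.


Convert speed: V = 136 / 3.6 = 37.7778 m/s
L = 37.7778 * 123 / 42
L = 4646.6667 / 42
L = 110.6 m

110.6


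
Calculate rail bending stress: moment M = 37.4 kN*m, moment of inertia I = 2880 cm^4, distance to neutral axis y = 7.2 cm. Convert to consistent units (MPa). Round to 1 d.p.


Convert units:
M = 37.4 kN*m = 37400000 N*mm
y = 7.2 cm = 72 mm
I = 2880 cm^4 = 28800000 mm^4
sigma = 37400000 * 72 / 28800000
sigma = 93.5 MPa

93.5


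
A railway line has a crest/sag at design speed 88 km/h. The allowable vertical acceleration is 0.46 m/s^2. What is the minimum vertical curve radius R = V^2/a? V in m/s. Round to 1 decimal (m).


Convert speed: V = 88 / 3.6 = 24.4444 m/s
V^2 = 597.5309 m^2/s^2
R_v = 597.5309 / 0.46
R_v = 1299.0 m

1299.0


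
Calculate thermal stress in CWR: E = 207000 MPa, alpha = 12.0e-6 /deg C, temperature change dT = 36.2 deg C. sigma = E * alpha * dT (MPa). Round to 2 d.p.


sigma = E * alpha * dT
sigma = 207000 * 12.0e-6 * 36.2
sigma = 2.484 * 36.2
sigma = 89.92 MPa

89.92


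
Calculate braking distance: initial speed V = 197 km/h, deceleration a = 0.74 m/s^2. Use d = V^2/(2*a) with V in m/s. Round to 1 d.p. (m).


Convert speed: V = 197 / 3.6 = 54.7222 m/s
V^2 = 2994.5216
d = 2994.5216 / (2 * 0.74)
d = 2994.5216 / 1.48
d = 2023.3 m

2023.3


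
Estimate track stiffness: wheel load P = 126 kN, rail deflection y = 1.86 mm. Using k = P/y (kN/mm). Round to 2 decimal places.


Track stiffness k = P / y
k = 126 / 1.86
k = 67.74 kN/mm

67.74


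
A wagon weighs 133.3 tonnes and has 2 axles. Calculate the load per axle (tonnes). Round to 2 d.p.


Load per axle = total weight / number of axles
Load = 133.3 / 2
Load = 66.65 tonnes

66.65


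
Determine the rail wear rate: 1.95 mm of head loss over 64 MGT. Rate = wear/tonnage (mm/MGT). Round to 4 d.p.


Wear rate = total wear / cumulative tonnage
Rate = 1.95 / 64
Rate = 0.0305 mm/MGT

0.0305


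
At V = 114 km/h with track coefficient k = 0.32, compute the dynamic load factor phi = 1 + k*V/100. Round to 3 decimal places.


phi = 1 + k * V / 100
phi = 1 + 0.32 * 114 / 100
phi = 1 + 0.3648
phi = 1.365

1.365


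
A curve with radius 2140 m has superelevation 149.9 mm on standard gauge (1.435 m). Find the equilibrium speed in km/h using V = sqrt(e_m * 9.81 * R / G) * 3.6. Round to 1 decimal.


Convert cant: e = 149.9 mm = 0.1499 m
V_ms = sqrt(0.1499 * 9.81 * 2140 / 1.435)
V_ms = sqrt(2192.969101) = 46.8291 m/s
V = 46.8291 * 3.6 = 168.6 km/h

168.6


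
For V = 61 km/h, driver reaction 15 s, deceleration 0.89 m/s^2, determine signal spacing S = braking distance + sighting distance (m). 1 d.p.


V = 61 / 3.6 = 16.9444 m/s
Braking distance = 16.9444^2 / (2*0.89) = 161.3001 m
Sighting distance = 16.9444 * 15 = 254.1667 m
S = 161.3001 + 254.1667 = 415.5 m

415.5


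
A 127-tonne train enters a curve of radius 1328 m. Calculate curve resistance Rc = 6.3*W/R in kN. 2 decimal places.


Rc = 6.3 * W / R
Rc = 6.3 * 127 / 1328
Rc = 800.1 / 1328
Rc = 0.60 kN

0.60


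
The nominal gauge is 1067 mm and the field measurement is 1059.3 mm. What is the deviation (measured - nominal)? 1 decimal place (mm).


Deviation = measured - nominal
Deviation = 1059.3 - 1067
Deviation = -7.7 mm

-7.7


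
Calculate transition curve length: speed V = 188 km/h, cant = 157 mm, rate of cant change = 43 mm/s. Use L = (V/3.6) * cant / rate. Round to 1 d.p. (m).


Convert speed: V = 188 / 3.6 = 52.2222 m/s
L = 52.2222 * 157 / 43
L = 8198.8889 / 43
L = 190.7 m

190.7


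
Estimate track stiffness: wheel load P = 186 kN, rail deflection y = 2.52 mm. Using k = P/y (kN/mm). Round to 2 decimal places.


Track stiffness k = P / y
k = 186 / 2.52
k = 73.81 kN/mm

73.81


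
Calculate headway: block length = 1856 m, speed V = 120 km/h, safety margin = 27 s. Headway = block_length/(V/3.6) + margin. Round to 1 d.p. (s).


V = 120 / 3.6 = 33.3333 m/s
Block traversal time = 1856 / 33.3333 = 55.68 s
Headway = 55.68 + 27
Headway = 82.7 s

82.7


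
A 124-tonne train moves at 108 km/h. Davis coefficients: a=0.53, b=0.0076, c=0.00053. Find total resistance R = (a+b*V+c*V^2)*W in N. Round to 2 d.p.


b*V = 0.0076 * 108 = 0.8208
c*V^2 = 0.00053 * 11664 = 6.18192
R_per_t = 0.53 + 0.8208 + 6.18192 = 7.53272 N/t
R_total = 7.53272 * 124 = 934.06 N

934.06


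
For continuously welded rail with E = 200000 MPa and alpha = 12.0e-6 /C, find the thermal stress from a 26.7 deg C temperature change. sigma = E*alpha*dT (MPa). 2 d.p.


sigma = E * alpha * dT
sigma = 200000 * 12.0e-6 * 26.7
sigma = 2.4 * 26.7
sigma = 64.08 MPa

64.08


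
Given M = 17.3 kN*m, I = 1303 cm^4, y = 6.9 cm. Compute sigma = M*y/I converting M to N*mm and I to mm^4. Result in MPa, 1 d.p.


Convert units:
M = 17.3 kN*m = 17300000 N*mm
y = 6.9 cm = 69 mm
I = 1303 cm^4 = 13030000 mm^4
sigma = 17300000 * 69 / 13030000
sigma = 91.6 MPa

91.6


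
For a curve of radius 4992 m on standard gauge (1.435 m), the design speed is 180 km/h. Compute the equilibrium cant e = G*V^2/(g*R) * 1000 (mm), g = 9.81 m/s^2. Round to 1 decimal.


Convert speed: V = 180 / 3.6 = 50.0 m/s
Apply formula: e = 1.435 * 50.0^2 / (9.81 * 4992)
e = 1.435 * 2500.0 / 48971.52
e = 0.073257 m = 73.3 mm

73.3


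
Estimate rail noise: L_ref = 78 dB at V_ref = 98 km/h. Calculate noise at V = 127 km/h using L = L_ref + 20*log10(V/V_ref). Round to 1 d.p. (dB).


V/V_ref = 127 / 98 = 1.295918
log10(1.295918) = 0.112578
20 * 0.112578 = 2.2516
L = 78 + 2.2516 = 80.3 dB

80.3


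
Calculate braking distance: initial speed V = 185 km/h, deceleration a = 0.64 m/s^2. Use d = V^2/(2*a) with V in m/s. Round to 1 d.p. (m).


Convert speed: V = 185 / 3.6 = 51.3889 m/s
V^2 = 2640.8179
d = 2640.8179 / (2 * 0.64)
d = 2640.8179 / 1.28
d = 2063.1 m

2063.1


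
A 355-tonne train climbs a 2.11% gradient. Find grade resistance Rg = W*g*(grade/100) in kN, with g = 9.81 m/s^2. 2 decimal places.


Rg = W * 9.81 * grade / 100
Rg = 355 * 9.81 * 2.11 / 100
Rg = 3482.55 * 0.0211
Rg = 73.48 kN

73.48


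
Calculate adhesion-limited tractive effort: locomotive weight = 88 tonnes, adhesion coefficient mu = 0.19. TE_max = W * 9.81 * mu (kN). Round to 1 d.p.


TE_max = W * g * mu
TE_max = 88 * 9.81 * 0.19
TE_max = 863.28 * 0.19
TE_max = 164.0 kN

164.0


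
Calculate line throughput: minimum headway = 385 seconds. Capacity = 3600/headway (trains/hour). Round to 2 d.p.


Capacity = 3600 / headway
Capacity = 3600 / 385
Capacity = 9.35 trains/hour

9.35


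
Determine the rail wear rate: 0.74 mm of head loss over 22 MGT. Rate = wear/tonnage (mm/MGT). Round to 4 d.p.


Wear rate = total wear / cumulative tonnage
Rate = 0.74 / 22
Rate = 0.0336 mm/MGT

0.0336


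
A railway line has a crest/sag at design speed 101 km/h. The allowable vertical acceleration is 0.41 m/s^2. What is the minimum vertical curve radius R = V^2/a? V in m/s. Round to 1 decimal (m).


Convert speed: V = 101 / 3.6 = 28.0556 m/s
V^2 = 787.1142 m^2/s^2
R_v = 787.1142 / 0.41
R_v = 1919.8 m

1919.8


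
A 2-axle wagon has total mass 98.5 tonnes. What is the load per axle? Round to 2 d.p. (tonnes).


Load per axle = total weight / number of axles
Load = 98.5 / 2
Load = 49.25 tonnes

49.25


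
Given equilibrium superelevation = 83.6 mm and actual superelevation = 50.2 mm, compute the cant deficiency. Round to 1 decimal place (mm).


Cant deficiency = equilibrium cant - actual cant
CD = 83.6 - 50.2
CD = 33.4 mm

33.4


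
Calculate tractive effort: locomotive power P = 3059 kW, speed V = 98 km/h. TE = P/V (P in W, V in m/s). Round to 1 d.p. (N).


Convert: P = 3059 kW = 3059000 W
V = 98 / 3.6 = 27.2222 m/s
TE = 3059000 / 27.2222
TE = 112371.4 N

112371.4


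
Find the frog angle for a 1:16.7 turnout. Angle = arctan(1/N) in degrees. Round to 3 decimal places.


1/N = 1/16.7 = 0.05988
angle = arctan(0.05988) = 0.059809 rad
angle = 0.059809 * 180/pi = 3.427 degrees

3.427


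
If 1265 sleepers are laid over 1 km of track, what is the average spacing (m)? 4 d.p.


Spacing = 1000 m / number of sleepers
Spacing = 1000 / 1265
Spacing = 0.7905 m

0.7905


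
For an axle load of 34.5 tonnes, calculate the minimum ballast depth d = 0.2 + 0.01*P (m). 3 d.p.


d = 0.2 + 0.01 * 34.5
d = 0.2 + 0.345
d = 0.545 m

0.545


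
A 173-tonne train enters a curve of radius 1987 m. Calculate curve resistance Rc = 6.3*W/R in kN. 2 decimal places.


Rc = 6.3 * W / R
Rc = 6.3 * 173 / 1987
Rc = 1089.9 / 1987
Rc = 0.55 kN

0.55


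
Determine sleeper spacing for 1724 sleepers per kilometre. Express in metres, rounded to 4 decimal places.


Spacing = 1000 m / number of sleepers
Spacing = 1000 / 1724
Spacing = 0.5800 m

0.5800


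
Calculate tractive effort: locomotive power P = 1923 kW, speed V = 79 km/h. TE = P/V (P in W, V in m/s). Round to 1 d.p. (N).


Convert: P = 1923 kW = 1923000 W
V = 79 / 3.6 = 21.9444 m/s
TE = 1923000 / 21.9444
TE = 87630.4 N

87630.4


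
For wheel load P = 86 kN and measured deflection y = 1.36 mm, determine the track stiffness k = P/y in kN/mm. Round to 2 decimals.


Track stiffness k = P / y
k = 86 / 1.36
k = 63.24 kN/mm

63.24


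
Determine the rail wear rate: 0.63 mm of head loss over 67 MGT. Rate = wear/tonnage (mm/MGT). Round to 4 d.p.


Wear rate = total wear / cumulative tonnage
Rate = 0.63 / 67
Rate = 0.0094 mm/MGT

0.0094


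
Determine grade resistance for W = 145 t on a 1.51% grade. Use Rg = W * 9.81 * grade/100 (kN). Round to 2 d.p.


Rg = W * 9.81 * grade / 100
Rg = 145 * 9.81 * 1.51 / 100
Rg = 1422.45 * 0.0151
Rg = 21.48 kN

21.48


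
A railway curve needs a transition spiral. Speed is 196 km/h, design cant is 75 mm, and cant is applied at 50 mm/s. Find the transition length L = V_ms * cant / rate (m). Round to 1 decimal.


Convert speed: V = 196 / 3.6 = 54.4444 m/s
L = 54.4444 * 75 / 50
L = 4083.3333 / 50
L = 81.7 m

81.7


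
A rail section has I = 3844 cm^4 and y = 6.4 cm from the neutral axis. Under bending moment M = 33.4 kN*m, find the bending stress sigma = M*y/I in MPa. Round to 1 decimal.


Convert units:
M = 33.4 kN*m = 33400000 N*mm
y = 6.4 cm = 64 mm
I = 3844 cm^4 = 38440000 mm^4
sigma = 33400000 * 64 / 38440000
sigma = 55.6 MPa

55.6


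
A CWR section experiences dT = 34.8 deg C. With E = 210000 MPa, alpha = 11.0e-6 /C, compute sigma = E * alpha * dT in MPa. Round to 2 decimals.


sigma = E * alpha * dT
sigma = 210000 * 11.0e-6 * 34.8
sigma = 2.31 * 34.8
sigma = 80.39 MPa

80.39


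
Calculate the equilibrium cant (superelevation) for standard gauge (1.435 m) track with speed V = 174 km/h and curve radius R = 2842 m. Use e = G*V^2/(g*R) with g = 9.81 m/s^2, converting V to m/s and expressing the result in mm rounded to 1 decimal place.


Convert speed: V = 174 / 3.6 = 48.3333 m/s
Apply formula: e = 1.435 * 48.3333^2 / (9.81 * 2842)
e = 1.435 * 2336.1111 / 27880.02
e = 0.120241 m = 120.2 mm

120.2


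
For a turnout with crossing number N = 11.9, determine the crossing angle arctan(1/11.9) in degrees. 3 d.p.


1/N = 1/11.9 = 0.084034
angle = arctan(0.084034) = 0.083837 rad
angle = 0.083837 * 180/pi = 4.803 degrees

4.803


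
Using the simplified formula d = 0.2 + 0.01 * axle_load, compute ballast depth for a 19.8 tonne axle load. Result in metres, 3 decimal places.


d = 0.2 + 0.01 * 19.8
d = 0.2 + 0.198
d = 0.398 m

0.398


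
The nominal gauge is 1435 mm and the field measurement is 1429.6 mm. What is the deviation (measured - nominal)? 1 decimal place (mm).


Deviation = measured - nominal
Deviation = 1429.6 - 1435
Deviation = -5.4 mm

-5.4


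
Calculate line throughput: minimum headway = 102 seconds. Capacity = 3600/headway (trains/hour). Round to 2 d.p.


Capacity = 3600 / headway
Capacity = 3600 / 102
Capacity = 35.29 trains/hour

35.29


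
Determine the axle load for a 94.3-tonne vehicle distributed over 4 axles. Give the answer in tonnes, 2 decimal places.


Load per axle = total weight / number of axles
Load = 94.3 / 4
Load = 23.58 tonnes

23.58


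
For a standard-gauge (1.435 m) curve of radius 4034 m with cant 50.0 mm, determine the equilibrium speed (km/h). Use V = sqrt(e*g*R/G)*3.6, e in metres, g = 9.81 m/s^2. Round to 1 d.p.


Convert cant: e = 50.0 mm = 0.0500 m
V_ms = sqrt(0.0500 * 9.81 * 4034 / 1.435)
V_ms = sqrt(1378.86899) = 37.1331 m/s
V = 37.1331 * 3.6 = 133.7 km/h

133.7


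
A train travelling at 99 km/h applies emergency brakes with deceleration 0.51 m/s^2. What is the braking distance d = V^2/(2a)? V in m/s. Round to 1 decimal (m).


Convert speed: V = 99 / 3.6 = 27.5 m/s
V^2 = 756.25
d = 756.25 / (2 * 0.51)
d = 756.25 / 1.02
d = 741.4 m

741.4


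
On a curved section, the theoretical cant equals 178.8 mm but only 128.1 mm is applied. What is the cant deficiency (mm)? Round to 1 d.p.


Cant deficiency = equilibrium cant - actual cant
CD = 178.8 - 128.1
CD = 50.7 mm

50.7


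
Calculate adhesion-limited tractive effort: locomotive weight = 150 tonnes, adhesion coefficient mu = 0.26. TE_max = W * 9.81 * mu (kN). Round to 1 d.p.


TE_max = W * g * mu
TE_max = 150 * 9.81 * 0.26
TE_max = 1471.5 * 0.26
TE_max = 382.6 kN

382.6


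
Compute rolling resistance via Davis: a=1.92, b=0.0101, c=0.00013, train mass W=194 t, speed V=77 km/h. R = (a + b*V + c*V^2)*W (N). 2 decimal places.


b*V = 0.0101 * 77 = 0.7777
c*V^2 = 0.00013 * 5929 = 0.77077
R_per_t = 1.92 + 0.7777 + 0.77077 = 3.46847 N/t
R_total = 3.46847 * 194 = 672.88 N

672.88


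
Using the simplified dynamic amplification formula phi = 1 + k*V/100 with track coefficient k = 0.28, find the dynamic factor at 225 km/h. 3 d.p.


phi = 1 + k * V / 100
phi = 1 + 0.28 * 225 / 100
phi = 1 + 0.63
phi = 1.630

1.630


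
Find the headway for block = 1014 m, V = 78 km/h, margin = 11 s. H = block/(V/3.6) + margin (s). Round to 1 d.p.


V = 78 / 3.6 = 21.6667 m/s
Block traversal time = 1014 / 21.6667 = 46.8 s
Headway = 46.8 + 11
Headway = 57.8 s

57.8


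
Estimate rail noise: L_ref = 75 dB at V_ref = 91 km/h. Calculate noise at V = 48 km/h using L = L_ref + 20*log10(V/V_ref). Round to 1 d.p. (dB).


V/V_ref = 48 / 91 = 0.527473
log10(0.527473) = -0.2778
20 * -0.2778 = -5.556
L = 75 + -5.556 = 69.4 dB

69.4


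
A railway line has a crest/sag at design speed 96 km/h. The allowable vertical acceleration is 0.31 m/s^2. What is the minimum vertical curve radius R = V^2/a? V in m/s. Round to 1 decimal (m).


Convert speed: V = 96 / 3.6 = 26.6667 m/s
V^2 = 711.1111 m^2/s^2
R_v = 711.1111 / 0.31
R_v = 2293.9 m

2293.9


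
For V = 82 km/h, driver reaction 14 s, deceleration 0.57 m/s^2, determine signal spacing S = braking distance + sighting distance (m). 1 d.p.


V = 82 / 3.6 = 22.7778 m/s
Braking distance = 22.7778^2 / (2*0.57) = 455.1115 m
Sighting distance = 22.7778 * 14 = 318.8889 m
S = 455.1115 + 318.8889 = 774.0 m

774.0
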